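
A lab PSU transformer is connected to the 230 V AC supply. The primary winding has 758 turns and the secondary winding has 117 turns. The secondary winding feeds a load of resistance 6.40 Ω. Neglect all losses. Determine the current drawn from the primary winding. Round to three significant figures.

V_s = V_p × N_s/N_p = 230 × 117/758 = 35.501 V.
I_s = V_s/R = 35.501/6.40 = 5.5471 A.
For an ideal transformer I_p N_p = I_s N_s, so I_p = 5.5471 × 117/758 = 0.856 A.

I_p ≈ 0.856 A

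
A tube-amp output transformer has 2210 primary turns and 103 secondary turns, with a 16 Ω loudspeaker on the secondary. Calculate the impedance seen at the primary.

Z_p = (N_p/N_s)² × Z_s = (2210/103)² × 16 = 7370 Ω.

Z_p ≈ 7370 Ω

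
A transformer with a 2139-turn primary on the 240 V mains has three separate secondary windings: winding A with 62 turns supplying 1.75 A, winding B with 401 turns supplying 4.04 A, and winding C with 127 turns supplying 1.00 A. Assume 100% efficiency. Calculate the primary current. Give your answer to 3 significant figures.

V_A = 240 × 62/2139 = 6.9565 V; V_B = 240 × 401/2139 = 44.993 V; V_C = 240 × 127/2139 = 14.250 V.
P_out = V_A I_A + V_B I_B + V_C I_C = 6.9565×1.75 + 44.993×4.04 + 14.250×1.00 = 12.174 + 181.77 + 14.250 = 208.20 W.
Ideal ⇒ P_in = P_out, so I_p = P_out/V_p = 208.20/240 = 0.867 A.

I_p ≈ 0.867 A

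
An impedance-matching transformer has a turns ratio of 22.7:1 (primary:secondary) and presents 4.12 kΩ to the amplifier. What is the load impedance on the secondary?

Z_s ≈ 8.00 Ω

Z_s = Z_p/(N_p/N_s)² = 4120/22.7² = 8.00 Ω.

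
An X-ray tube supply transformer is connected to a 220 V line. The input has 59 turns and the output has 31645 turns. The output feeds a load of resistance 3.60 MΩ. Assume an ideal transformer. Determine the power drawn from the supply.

V_out = V_in × N_out/N_in = 220 × 31645/59 = 118000 V.
I_out = V_out/R = 118000/(3.60×10^6) = 0.032777 A.
I_in = I_out × N_out/N_in = 0.032777 × 31645/59 = 17.580 A.
P = V_in I_in = 220 × 17.580 = 3870 W.

P ≈ 3870 W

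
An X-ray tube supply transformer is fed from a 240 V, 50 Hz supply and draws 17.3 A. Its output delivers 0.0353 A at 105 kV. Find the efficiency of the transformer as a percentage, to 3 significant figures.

P_in = 240 × 17.3 = 4152.00 W.
P_out = 105000 × 0.0353 = 3706.50 W.
η = P_out/P_in = 3706.50/4152.00 = 0.893.

η ≈ 89.3%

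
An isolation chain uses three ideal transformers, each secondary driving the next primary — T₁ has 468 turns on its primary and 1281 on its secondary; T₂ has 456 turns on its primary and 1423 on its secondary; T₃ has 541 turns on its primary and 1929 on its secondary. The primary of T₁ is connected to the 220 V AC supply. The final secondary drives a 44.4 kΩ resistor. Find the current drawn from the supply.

Secondary of T₁: V = 220.00 × 1281/468 = 602.18 V.
Secondary of T₂: V = 602.18 × 1423/456 = 1879.2 V.
Secondary of T₃: V = 1879.2 × 1929/541 = 6700.4 V.
I_load = 6700.4/44400 = 0.15091 A, so P_out = 6700.4 × 0.15091 = 1011.2 W.
All ideal ⇒ P_in = P_out, so I_supply = 1011.2/220 = 4.60 A.

I_supply ≈ 4.60 A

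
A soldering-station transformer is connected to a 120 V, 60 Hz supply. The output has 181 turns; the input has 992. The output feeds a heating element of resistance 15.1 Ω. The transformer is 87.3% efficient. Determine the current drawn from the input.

I_in ≈ 0.303 A

V_out = 120 × 181/992 = 21.895 V.
I_out = V_out/R = 21.895/15.1 = 1.4500 A.
P_out = V_out I_out = 21.895 × 1.4500 = 31.748 W.
P_in = P_out/η = 31.748/0.873 = 36.367 W.
I_in = P_in/V_in = 36.367/120 = 0.303 A.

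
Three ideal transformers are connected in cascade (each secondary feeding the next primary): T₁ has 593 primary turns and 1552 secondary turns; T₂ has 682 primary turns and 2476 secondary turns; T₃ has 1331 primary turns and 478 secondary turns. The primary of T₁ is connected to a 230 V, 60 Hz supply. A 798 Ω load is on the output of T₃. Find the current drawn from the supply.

I_supply ≈ 3.36 A

Secondary of T₁: V = 230.00 × 1552/593 = 601.96 V.
Secondary of T₂: V = 601.96 × 2476/682 = 2185.4 V.
Secondary of T₃: V = 2185.4 × 478/1331 = 784.84 V.
I_load = 784.84/798 = 0.98351 A, so P_out = 784.84 × 0.98351 = 771.90 W.
All ideal ⇒ P_in = P_out, so I_supply = 771.90/230 = 3.36 A.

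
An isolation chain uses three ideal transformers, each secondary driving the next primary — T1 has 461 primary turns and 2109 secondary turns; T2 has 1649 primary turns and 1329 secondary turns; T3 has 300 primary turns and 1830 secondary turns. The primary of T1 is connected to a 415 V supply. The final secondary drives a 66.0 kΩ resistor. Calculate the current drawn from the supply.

Secondary of T1: V = 415.00 × 2109/461 = 1898.6 V.
Secondary of T2: V = 1898.6 × 1329/1649 = 1530.1 V.
Secondary of T3: V = 1530.1 × 1830/300 = 9333.8 V.
I_load = 9333.8/66000 = 0.14142 A, so P_out = 9333.8 × 0.14142 = 1320.0 W.
All ideal ⇒ P_in = P_out, so I_supply = 1320.0/415 = 3.18 A.

I_supply ≈ 3.18 A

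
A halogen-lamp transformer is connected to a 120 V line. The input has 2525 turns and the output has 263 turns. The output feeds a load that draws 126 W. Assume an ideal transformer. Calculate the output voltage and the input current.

V_out ≈ 12.5 V, I_in ≈ 1.05 A

V_out = V_in × N_out/N_in = 120 × 263/2525 = 12.499 V.
I_out = P/V_out = 126/12.499 = 10.081 A.
I_in = I_out × N_out/N_in = 10.081 × 263/2525 = 1.05 A.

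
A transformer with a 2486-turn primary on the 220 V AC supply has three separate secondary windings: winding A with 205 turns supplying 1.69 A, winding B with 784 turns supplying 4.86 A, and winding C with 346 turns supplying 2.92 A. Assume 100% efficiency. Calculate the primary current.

V_A = 220 × 205/2486 = 18.142 V; V_B = 220 × 784/2486 = 69.381 V; V_C = 220 × 346/2486 = 30.619 V.
P_out = V_A I_A + V_B I_B + V_C I_C = 18.142×1.69 + 69.381×4.86 + 30.619×2.92 = 30.659 + 337.19 + 89.409 = 457.26 W.
Ideal ⇒ P_in = P_out, so I_p = P_out/V_p = 457.26/220 = 2.08 A.

I_p ≈ 2.08 A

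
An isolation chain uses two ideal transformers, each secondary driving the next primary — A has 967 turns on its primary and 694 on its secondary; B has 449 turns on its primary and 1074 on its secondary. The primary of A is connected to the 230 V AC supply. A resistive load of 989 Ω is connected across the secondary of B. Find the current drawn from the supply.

I_supply ≈ 0.685 A

After A: V = 230.00 × 694/967 = 165.07 V.
After B: V = 165.07 × 1074/449 = 394.84 V.
I_load = 394.84/989 = 0.39923 A, so P_out = 394.84 × 0.39923 = 157.63 W.
All ideal ⇒ P_in = P_out, so I_supply = 157.63/230 = 0.685 A.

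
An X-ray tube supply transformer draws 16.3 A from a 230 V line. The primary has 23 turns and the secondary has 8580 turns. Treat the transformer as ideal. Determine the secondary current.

I_s ≈ 0.0437 A

I_s/I_p = N_p/N_s, so I_s = 16.3 × 23/8580 = 0.0437 A.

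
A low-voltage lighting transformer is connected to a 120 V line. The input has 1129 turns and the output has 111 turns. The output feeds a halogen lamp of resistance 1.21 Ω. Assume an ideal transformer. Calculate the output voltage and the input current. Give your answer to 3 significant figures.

V_out ≈ 11.8 V, I_in ≈ 0.959 A

V_out = V_in × N_out/N_in = 120 × 111/1129 = 11.798 V.
I_out = V_out/R = 11.798/1.21 = 9.7505 A.
I_in = I_out × N_out/N_in = 9.7505 × 111/1129 = 0.959 A.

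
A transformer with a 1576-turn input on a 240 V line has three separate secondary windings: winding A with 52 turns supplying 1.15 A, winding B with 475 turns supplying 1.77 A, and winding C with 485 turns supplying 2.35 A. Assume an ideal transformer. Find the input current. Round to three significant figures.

I_in ≈ 1.29 A

V_A = 240 × 52/1576 = 7.9188 V; V_B = 240 × 475/1576 = 72.335 V; V_C = 240 × 485/1576 = 73.858 V.
P_out = V_A I_A + V_B I_B + V_C I_C = 7.9188×1.15 + 72.335×1.77 + 73.858×2.35 = 9.1066 + 128.03 + 173.57 = 310.71 W.
Ideal ⇒ P_in = P_out, so I_in = P_out/V_in = 310.71/240 = 1.29 A.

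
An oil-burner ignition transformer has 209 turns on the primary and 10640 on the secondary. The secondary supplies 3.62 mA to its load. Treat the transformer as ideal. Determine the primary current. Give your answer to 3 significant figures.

For an ideal transformer I_p/I_s = N_s/N_p, so I_p = 0.00362 × 10640/209 = 0.184 A.

I_p ≈ 0.184 A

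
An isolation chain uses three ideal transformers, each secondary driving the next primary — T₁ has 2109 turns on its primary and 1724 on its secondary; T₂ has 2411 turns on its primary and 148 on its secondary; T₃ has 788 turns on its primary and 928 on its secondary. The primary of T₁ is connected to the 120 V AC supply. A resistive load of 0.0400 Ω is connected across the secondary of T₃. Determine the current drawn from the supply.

After T₁: V = 120.00 × 1724/2109 = 98.094 V.
After T₂: V = 98.094 × 148/2411 = 6.0215 V.
After T₃: V = 6.0215 × 928/788 = 7.0913 V.
I_load = 7.0913/0.0400 = 177.28 A, so P_out = 7.0913 × 177.28 = 1257.2 W.
All ideal ⇒ P_in = P_out, so I_supply = 1257.2/120 = 10.5 A.

I_supply ≈ 10.5 A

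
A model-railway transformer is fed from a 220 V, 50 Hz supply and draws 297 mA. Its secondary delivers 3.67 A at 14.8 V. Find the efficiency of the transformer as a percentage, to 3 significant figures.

η ≈ 83.1%

P_in = 220 × 0.297 = 65.3400 W.
P_out = 14.8 × 3.67 = 54.3160 W.
η = P_out/P_in = 54.3160/65.3400 = 0.831.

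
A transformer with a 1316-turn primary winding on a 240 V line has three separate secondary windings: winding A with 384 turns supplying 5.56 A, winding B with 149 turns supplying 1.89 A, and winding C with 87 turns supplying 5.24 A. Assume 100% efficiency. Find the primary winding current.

I_p ≈ 2.18 A

V_A = 240 × 384/1316 = 70.030 V; V_B = 240 × 149/1316 = 27.173 V; V_C = 240 × 87/1316 = 15.866 V.
P_out = V_A I_A + V_B I_B + V_C I_C = 70.030×5.56 + 27.173×1.89 + 15.866×5.24 = 389.37 + 51.357 + 83.139 = 523.87 W.
Ideal ⇒ P_in = P_out, so I_p = P_out/V_p = 523.87/240 = 2.18 A.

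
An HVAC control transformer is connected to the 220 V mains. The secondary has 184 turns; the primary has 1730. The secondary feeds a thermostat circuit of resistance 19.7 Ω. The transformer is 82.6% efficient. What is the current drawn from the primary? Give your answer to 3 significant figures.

V_s = 220 × 184/1730 = 23.399 V.
I_s = V_s/R = 23.399/19.7 = 1.1878 A.
P_out = V_s I_s = 23.399 × 1.1878 = 27.792 W.
P_in = P_out/η = 27.792/0.826 = 33.647 W.
I_p = P_in/V_p = 33.647/220 = 0.153 A.

I_p ≈ 0.153 A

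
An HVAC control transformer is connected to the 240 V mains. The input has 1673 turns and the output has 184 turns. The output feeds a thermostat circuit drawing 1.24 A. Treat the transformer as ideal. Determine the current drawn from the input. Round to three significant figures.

For an ideal transformer I_in N_in = I_out N_out, so I_in = 1.24 × 184/1673 = 0.136 A.

I_in ≈ 0.136 A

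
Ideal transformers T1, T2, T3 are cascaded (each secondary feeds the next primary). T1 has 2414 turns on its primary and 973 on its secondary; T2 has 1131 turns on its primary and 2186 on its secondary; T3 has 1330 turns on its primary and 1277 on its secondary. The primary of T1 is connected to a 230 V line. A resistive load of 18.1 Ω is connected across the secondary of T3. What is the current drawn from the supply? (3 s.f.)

After T1: V = 230.00 × 973/2414 = 92.705 V.
After T2: V = 92.705 × 2186/1131 = 179.18 V.
After T3: V = 179.18 × 1277/1330 = 172.04 V.
I_load = 172.04/18.1 = 9.5050 A, so P_out = 172.04 × 9.5050 = 1635.2 W.
All ideal ⇒ P_in = P_out, so I_supply = 1635.2/230 = 7.11 A.

I_supply ≈ 7.11 A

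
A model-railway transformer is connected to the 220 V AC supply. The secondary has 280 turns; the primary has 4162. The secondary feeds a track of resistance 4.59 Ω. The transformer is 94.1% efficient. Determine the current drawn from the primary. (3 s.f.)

I_p ≈ 0.231 A

V_s = 220 × 280/4162 = 14.801 V.
I_s = V_s/R = 14.801/4.59 = 3.2245 A.
P_out = V_s I_s = 14.801 × 3.2245 = 47.725 W.
P_in = P_out/η = 47.725/0.941 = 50.717 W.
I_p = P_in/V_p = 50.717/220 = 0.231 A.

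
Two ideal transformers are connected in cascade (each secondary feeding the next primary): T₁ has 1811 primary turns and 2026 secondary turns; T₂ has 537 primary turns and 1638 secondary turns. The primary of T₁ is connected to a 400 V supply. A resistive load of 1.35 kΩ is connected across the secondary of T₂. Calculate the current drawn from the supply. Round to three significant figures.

I_supply ≈ 3.45 A

Secondary of T₁: V = 400.00 × 2026/1811 = 447.49 V.
Secondary of T₂: V = 447.49 × 1638/537 = 1365.0 V.
I_load = 1365.0/1350 = 1.0111 A, so P_out = 1365.0 × 1.0111 = 1380.1 W.
All ideal ⇒ P_in = P_out, so I_supply = 1380.1/400 = 3.45 A.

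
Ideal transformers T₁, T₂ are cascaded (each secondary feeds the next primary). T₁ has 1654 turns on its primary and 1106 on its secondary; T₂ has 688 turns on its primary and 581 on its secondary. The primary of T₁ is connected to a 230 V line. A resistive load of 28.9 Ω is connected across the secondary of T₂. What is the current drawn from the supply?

After T₁: V = 230.00 × 1106/1654 = 153.80 V.
After T₂: V = 153.80 × 581/688 = 129.88 V.
I_load = 129.88/28.9 = 4.4940 A, so P_out = 129.88 × 4.4940 = 583.68 W.
All ideal ⇒ P_in = P_out, so I_supply = 583.68/230 = 2.54 A.

I_supply ≈ 2.54 A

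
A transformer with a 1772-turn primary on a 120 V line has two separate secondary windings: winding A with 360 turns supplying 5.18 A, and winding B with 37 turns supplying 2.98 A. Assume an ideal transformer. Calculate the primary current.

I_p ≈ 1.11 A

V_A = 120 × 360/1772 = 24.379 V; V_B = 120 × 37/1772 = 2.5056 V.
P_out = V_A I_A + V_B I_B = 24.379×5.18 + 2.5056×2.98 = 126.28 + 7.4668 = 133.75 W.
Ideal ⇒ P_in = P_out, so I_p = P_out/V_p = 133.75/120 = 1.11 A.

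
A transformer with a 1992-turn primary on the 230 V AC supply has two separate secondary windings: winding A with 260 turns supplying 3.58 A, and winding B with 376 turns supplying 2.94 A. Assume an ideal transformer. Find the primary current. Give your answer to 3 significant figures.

I_p ≈ 1.02 A

V_A = 230 × 260/1992 = 30.020 V; V_B = 230 × 376/1992 = 43.414 V.
P_out = V_A I_A + V_B I_B = 30.020×3.58 + 43.414×2.94 = 107.47 + 127.64 = 235.11 W.
Ideal ⇒ P_in = P_out, so I_p = P_out/V_p = 235.11/230 = 1.02 A.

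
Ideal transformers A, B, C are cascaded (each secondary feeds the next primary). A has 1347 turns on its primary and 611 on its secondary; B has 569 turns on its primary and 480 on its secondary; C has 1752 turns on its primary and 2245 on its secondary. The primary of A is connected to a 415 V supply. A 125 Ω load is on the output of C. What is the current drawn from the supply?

Secondary of A: V = 415.00 × 611/1347 = 188.24 V.
Secondary of B: V = 188.24 × 480/569 = 158.80 V.
Secondary of C: V = 158.80 × 2245/1752 = 203.49 V.
I_load = 203.49/125 = 1.6279 A, so P_out = 203.49 × 1.6279 = 331.25 W.
All ideal ⇒ P_in = P_out, so I_supply = 331.25/415 = 0.798 A.

I_supply ≈ 0.798 A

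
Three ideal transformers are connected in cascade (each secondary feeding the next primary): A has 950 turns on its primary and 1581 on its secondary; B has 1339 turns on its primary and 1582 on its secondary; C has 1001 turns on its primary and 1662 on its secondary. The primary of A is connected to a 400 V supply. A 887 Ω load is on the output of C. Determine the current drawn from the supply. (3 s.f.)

After A: V = 400.00 × 1581/950 = 665.68 V.
After B: V = 665.68 × 1582/1339 = 786.49 V.
After C: V = 786.49 × 1662/1001 = 1305.8 V.
I_load = 1305.8/887 = 1.4722 A, so P_out = 1305.8 × 1.4722 = 1922.5 W.
All ideal ⇒ P_in = P_out, so I_supply = 1922.5/400 = 4.81 A.

I_supply ≈ 4.81 A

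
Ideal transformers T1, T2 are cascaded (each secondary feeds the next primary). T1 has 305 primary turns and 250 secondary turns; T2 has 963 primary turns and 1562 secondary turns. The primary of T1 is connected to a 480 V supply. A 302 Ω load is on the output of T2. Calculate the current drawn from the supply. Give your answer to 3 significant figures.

I_supply ≈ 2.81 A

After T1: V = 480.00 × 250/305 = 393.44 V.
After T2: V = 393.44 × 1562/963 = 638.17 V.
I_load = 638.17/302 = 2.1131 A, so P_out = 638.17 × 2.1131 = 1348.5 W.
All ideal ⇒ P_in = P_out, so I_supply = 1348.5/480 = 2.81 A.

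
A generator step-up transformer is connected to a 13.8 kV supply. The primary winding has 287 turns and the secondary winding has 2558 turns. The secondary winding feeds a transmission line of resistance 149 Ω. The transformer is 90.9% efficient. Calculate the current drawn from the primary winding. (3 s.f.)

I_p ≈ 8090 A

V_s = 13800 × 2558/287 = 123000 V.
I_s = V_s/R = 123000/149 = 825.49 A.
P_out = V_s I_s = 123000 × 825.49 = 1.0153×10^8 W.
P_in = P_out/η = 1.0153×10^8/0.909 = 1.1170×10^8 W.
I_p = P_in/V_p = 1.1170×10^8/13800 = 8090 A.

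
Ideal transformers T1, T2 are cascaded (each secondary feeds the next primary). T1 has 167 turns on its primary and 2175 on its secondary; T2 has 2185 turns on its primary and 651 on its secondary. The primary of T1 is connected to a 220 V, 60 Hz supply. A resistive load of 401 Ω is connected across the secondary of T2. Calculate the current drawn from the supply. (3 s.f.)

I_supply ≈ 8.26 A

After T1: V = 220.00 × 2175/167 = 2865.3 V.
After T2: V = 2865.3 × 651/2185 = 853.68 V.
I_load = 853.68/401 = 2.1289 A, so P_out = 853.68 × 2.1289 = 1817.4 W.
All ideal ⇒ P_in = P_out, so I_supply = 1817.4/220 = 8.26 A.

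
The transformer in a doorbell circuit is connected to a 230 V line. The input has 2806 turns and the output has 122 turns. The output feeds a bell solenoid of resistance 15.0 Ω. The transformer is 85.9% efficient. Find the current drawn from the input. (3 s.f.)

V_out = 230 × 122/2806 = 10.000 V.
I_out = V_out/R = 10.000/15.0 = 0.66667 A.
P_out = V_out I_out = 10.000 × 0.66667 = 6.6667 W.
P_in = P_out/η = 6.6667/0.859 = 7.7610 W.
I_in = P_in/V_in = 7.7610/230 = 0.0337 A.

I_in ≈ 0.0337 A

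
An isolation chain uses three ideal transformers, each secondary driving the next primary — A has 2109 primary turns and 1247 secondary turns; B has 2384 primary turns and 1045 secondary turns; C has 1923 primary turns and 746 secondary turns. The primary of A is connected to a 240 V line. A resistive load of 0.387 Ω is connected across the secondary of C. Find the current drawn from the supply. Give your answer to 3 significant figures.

I_supply ≈ 6.27 A

After A: V = 240.00 × 1247/2109 = 141.91 V.
After B: V = 141.91 × 1045/2384 = 62.203 V.
After C: V = 62.203 × 746/1923 = 24.131 V.
I_load = 24.131/0.387 = 62.353 A, so P_out = 24.131 × 62.353 = 1504.6 W.
All ideal ⇒ P_in = P_out, so I_supply = 1504.6/240 = 6.27 A.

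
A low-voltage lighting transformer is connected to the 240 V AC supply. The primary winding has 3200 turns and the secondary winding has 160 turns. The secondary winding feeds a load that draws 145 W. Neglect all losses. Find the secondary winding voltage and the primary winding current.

V_s ≈ 12.0 V, I_p ≈ 0.604 A

V_s = V_p × N_s/N_p = 240 × 160/3200 = 12.000 V.
I_s = P/V_s = 145/12.000 = 12.083 A.
I_p = I_s × N_s/N_p = 12.083 × 160/3200 = 0.604 A.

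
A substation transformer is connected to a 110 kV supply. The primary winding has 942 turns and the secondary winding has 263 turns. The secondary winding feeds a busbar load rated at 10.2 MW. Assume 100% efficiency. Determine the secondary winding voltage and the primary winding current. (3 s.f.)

V_s = V_p × N_s/N_p = 110000 × 263/942 = 30711 V.
I_s = P/V_s = 1.02×10^7/30711 = 332.13 A.
I_p = I_s × N_s/N_p = 332.13 × 263/942 = 92.7 A.

V_s ≈ 30700 V, I_p ≈ 92.7 A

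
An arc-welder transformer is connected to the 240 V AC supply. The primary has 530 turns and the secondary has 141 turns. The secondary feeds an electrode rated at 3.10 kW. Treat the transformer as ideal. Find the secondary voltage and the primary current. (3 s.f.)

V_s ≈ 63.8 V, I_p ≈ 12.9 A

V_s = V_p × N_s/N_p = 240 × 141/530 = 63.849 V.
I_s = P/V_s = 3100/63.849 = 48.552 A.
I_p = I_s × N_s/N_p = 48.552 × 141/530 = 12.9 A.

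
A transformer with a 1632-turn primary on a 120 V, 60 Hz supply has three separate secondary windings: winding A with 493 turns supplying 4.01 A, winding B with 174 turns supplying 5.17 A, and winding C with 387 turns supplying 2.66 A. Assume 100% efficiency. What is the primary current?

I_p ≈ 2.39 A

V_A = 120 × 493/1632 = 36.250 V; V_B = 120 × 174/1632 = 12.794 V; V_C = 120 × 387/1632 = 28.456 V.
P_out = V_A I_A + V_B I_B + V_C I_C = 36.250×4.01 + 12.794×5.17 + 28.456×2.66 = 145.36 + 66.146 + 75.693 = 287.20 W.
Ideal ⇒ P_in = P_out, so I_p = P_out/V_p = 287.20/120 = 2.39 A.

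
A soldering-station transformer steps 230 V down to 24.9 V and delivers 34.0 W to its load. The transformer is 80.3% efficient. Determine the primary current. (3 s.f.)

P_in = P_out/η = 34.0/0.803 = 42.341 W.
I_p = P_in/V_p = 42.341/230 = 0.184 A.

I_p ≈ 0.184 A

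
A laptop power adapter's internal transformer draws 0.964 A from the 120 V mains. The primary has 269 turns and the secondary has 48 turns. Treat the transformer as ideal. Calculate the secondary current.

I_s/I_p = N_p/N_s, so I_s = 0.964 × 269/48 = 5.40 A.

I_s ≈ 5.40 A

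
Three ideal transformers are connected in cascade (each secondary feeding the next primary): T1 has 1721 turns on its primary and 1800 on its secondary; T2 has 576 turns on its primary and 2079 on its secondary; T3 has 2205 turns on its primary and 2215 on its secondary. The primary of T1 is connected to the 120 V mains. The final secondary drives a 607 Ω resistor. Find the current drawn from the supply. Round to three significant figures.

Secondary of T1: V = 120.00 × 1800/1721 = 125.51 V.
Secondary of T2: V = 125.51 × 2079/576 = 453.01 V.
Secondary of T3: V = 453.01 × 2215/2205 = 455.06 V.
I_load = 455.06/607 = 0.74969 A, so P_out = 455.06 × 0.74969 = 341.15 W.
All ideal ⇒ P_in = P_out, so I_supply = 341.15/120 = 2.84 A.

I_supply ≈ 2.84 A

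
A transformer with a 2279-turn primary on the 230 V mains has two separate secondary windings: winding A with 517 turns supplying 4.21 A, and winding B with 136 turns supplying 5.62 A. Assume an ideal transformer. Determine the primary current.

V_A = 230 × 517/2279 = 52.176 V; V_B = 230 × 136/2279 = 13.725 V.
P_out = V_A I_A + V_B I_B = 52.176×4.21 + 13.725×5.62 = 219.66 + 77.136 = 296.80 W.
Ideal ⇒ P_in = P_out, so I_p = P_out/V_p = 296.80/230 = 1.29 A.

I_p ≈ 1.29 A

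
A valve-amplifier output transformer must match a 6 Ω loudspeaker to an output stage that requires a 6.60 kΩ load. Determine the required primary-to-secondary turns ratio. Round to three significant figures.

N_p/N_s ≈ 33.2

Z_p/Z_s = (N_p/N_s)², so N_p/N_s = √(6600/6) = √1100 = 33.2.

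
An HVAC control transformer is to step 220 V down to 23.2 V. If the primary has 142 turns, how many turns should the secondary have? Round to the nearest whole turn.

N_s/N_p = V_s/V_p, so N_s = 142 × 23.2/220 = 15.0 ≈ 15 turns.

N_s = 15 turns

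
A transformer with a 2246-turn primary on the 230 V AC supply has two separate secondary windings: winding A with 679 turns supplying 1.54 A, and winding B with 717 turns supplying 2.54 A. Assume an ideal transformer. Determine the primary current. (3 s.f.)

V_A = 230 × 679/2246 = 69.533 V; V_B = 230 × 717/2246 = 73.424 V.
P_out = V_A I_A + V_B I_B = 69.533×1.54 + 73.424×2.54 = 107.08 + 186.50 = 293.58 W.
Ideal ⇒ P_in = P_out, so I_p = P_out/V_p = 293.58/230 = 1.28 A.

I_p ≈ 1.28 A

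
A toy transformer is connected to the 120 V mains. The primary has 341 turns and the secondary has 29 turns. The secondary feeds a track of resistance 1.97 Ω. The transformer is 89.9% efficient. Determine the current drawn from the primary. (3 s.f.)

I_p ≈ 0.490 A

V_s = 120 × 29/341 = 10.205 V.
I_s = V_s/R = 10.205/1.97 = 5.1803 A.
P_out = V_s I_s = 10.205 × 5.1803 = 52.867 W.
P_in = P_out/η = 52.867/0.899 = 58.806 W.
I_p = P_in/V_p = 58.806/120 = 0.490 A.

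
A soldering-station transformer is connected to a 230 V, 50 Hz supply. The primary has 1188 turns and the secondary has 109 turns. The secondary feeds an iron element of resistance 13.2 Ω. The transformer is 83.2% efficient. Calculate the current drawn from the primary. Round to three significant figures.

V_s = 230 × 109/1188 = 21.103 V.
I_s = V_s/R = 21.103/13.2 = 1.5987 A.
P_out = V_s I_s = 21.103 × 1.5987 = 33.737 W.
P_in = P_out/η = 33.737/0.832 = 40.549 W.
I_p = P_in/V_p = 40.549/230 = 0.176 A.

I_p ≈ 0.176 A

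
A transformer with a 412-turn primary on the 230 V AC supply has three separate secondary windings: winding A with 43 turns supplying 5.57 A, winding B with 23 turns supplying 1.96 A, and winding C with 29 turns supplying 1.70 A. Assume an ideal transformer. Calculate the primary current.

I_p ≈ 0.810 A

V_A = 230 × 43/412 = 24.005 V; V_B = 230 × 23/412 = 12.840 V; V_C = 230 × 29/412 = 16.189 V.
P_out = V_A I_A + V_B I_B + V_C I_C = 24.005×5.57 + 12.840×1.96 + 16.189×1.70 = 133.71 + 25.166 + 27.522 = 186.39 W.
Ideal ⇒ P_in = P_out, so I_p = P_out/V_p = 186.39/230 = 0.810 A.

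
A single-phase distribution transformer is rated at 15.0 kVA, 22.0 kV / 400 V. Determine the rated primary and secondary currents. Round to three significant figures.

I_p ≈ 0.682 A, I_s ≈ 37.5 A

I_p = S/V_p = 15000/22000 = 0.682 A.
I_s = S/V_s = 15000/400 = 37.5 A.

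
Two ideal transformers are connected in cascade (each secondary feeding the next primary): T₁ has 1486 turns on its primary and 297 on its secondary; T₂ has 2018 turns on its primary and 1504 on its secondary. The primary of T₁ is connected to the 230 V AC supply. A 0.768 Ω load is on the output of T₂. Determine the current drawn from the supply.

I_supply ≈ 6.65 A

After T₁: V = 230.00 × 297/1486 = 45.969 V.
After T₂: V = 45.969 × 1504/2018 = 34.260 V.
I_load = 34.260/0.768 = 44.610 A, so P_out = 34.260 × 44.610 = 1528.4 W.
All ideal ⇒ P_in = P_out, so I_supply = 1528.4/230 = 6.65 A.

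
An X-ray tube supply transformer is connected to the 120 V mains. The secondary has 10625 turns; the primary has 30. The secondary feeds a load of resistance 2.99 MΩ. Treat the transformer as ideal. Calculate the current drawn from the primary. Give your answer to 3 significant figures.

V_s = V_p × N_s/N_p = 120 × 10625/30 = 42500 V.
I_s = V_s/R = 42500/(2.99×10^6) = 0.014214 A.
For an ideal transformer I_p N_p = I_s N_s, so I_p = 0.014214 × 10625/30 = 5.03 A.

I_p ≈ 5.03 A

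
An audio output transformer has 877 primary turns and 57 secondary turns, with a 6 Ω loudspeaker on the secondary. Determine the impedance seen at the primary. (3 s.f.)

Z_p ≈ 1420 Ω

Z_p = (N_p/N_s)² × Z_s = (877/57)² × 6 = 1420 Ω.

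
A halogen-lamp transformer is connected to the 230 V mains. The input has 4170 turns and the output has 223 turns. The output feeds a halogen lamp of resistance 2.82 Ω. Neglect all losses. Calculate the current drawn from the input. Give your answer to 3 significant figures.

I_in ≈ 0.233 A

V_out = V_in × N_out/N_in = 230 × 223/4170 = 12.300 V.
I_out = V_out/R = 12.300/2.82 = 4.3616 A.
For an ideal transformer I_in N_in = I_out N_out, so I_in = 4.3616 × 223/4170 = 0.233 A.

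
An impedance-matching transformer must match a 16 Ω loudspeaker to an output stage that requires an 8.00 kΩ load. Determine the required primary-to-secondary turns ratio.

N_p/N_s ≈ 22.4

Z_p/Z_s = (N_p/N_s)², so N_p/N_s = √(8000/16) = √500 = 22.4.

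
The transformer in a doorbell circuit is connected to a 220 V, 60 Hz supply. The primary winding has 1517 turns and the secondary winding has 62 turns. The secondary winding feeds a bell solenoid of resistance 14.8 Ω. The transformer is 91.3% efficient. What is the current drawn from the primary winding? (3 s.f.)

V_s = 220 × 62/1517 = 8.9914 V.
I_s = V_s/R = 8.9914/14.8 = 0.60753 A.
P_out = V_s I_s = 8.9914 × 0.60753 = 5.4626 W.
P_in = P_out/η = 5.4626/0.913 = 5.9831 W.
I_p = P_in/V_p = 5.9831/220 = 0.0272 A.

I_p ≈ 0.0272 A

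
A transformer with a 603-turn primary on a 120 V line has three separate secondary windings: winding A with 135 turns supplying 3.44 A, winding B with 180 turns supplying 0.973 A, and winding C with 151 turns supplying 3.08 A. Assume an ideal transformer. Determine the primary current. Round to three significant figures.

I_p ≈ 1.83 A

V_A = 120 × 135/603 = 26.866 V; V_B = 120 × 180/603 = 35.821 V; V_C = 120 × 151/603 = 30.050 V.
P_out = V_A I_A + V_B I_B + V_C I_C = 26.866×3.44 + 35.821×0.973 + 30.050×3.08 = 92.418 + 34.854 + 92.553 = 219.82 W.
Ideal ⇒ P_in = P_out, so I_p = P_out/V_p = 219.82/120 = 1.83 A.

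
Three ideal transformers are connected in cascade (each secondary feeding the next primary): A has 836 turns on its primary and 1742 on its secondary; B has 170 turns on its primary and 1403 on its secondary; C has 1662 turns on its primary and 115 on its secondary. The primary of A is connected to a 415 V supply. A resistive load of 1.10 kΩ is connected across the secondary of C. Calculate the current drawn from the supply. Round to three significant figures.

I_supply ≈ 0.534 A

After A: V = 415.00 × 1742/836 = 864.75 V.
After B: V = 864.75 × 1403/170 = 7136.7 V.
After C: V = 7136.7 × 115/1662 = 493.82 V.
I_load = 493.82/1100 = 0.44892 A, so P_out = 493.82 × 0.44892 = 221.69 W.
All ideal ⇒ P_in = P_out, so I_supply = 221.69/415 = 0.534 A.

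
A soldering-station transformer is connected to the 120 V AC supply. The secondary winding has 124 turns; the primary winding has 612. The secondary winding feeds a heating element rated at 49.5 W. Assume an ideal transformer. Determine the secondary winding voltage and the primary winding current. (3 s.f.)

V_s ≈ 24.3 V, I_p ≈ 0.413 A

V_s = V_p × N_s/N_p = 120 × 124/612 = 24.314 V.
I_s = P/V_s = 49.5/24.314 = 2.0359 A.
I_p = I_s × N_s/N_p = 2.0359 × 124/612 = 0.413 A.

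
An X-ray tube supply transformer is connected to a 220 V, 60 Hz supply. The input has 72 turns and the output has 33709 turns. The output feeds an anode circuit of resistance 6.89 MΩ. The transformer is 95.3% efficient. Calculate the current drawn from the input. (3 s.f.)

I_in ≈ 7.34 A

V_out = 220 × 33709/72 = 103000 V.
I_out = V_out/R = 103000/(6.89×10^6) = 0.014949 A.
P_out = V_out I_out = 103000 × 0.014949 = 1539.8 W.
P_in = P_out/η = 1539.8/0.953 = 1615.7 W.
I_in = P_in/V_in = 1615.7/220 = 7.34 A.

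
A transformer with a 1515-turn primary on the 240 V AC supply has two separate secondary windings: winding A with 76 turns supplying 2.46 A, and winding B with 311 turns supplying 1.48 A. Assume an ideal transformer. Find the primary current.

I_p ≈ 0.427 A

V_A = 240 × 76/1515 = 12.040 V; V_B = 240 × 311/1515 = 49.267 V.
P_out = V_A I_A + V_B I_B = 12.040×2.46 + 49.267×1.48 = 29.617 + 72.916 = 102.53 W.
Ideal ⇒ P_in = P_out, so I_p = P_out/V_p = 102.53/240 = 0.427 A.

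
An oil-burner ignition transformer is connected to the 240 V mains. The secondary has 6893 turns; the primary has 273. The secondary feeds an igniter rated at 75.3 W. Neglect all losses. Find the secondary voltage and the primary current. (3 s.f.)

V_s ≈ 6060 V, I_p ≈ 0.314 A

V_s = V_p × N_s/N_p = 240 × 6893/273 = 6059.8 V.
I_s = P/V_s = 75.3/6059.8 = 0.012426 A.
I_p = I_s × N_s/N_p = 0.012426 × 6893/273 = 0.314 A.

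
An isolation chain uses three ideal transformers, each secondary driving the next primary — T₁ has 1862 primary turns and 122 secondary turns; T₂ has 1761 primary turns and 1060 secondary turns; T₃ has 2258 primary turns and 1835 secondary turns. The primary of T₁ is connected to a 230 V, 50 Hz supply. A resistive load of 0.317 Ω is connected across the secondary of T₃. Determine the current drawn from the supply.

Secondary of T₁: V = 230.00 × 122/1862 = 15.070 V.
Secondary of T₂: V = 15.070 × 1060/1761 = 9.0710 V.
Secondary of T₃: V = 9.0710 × 1835/2258 = 7.3717 V.
I_load = 7.3717/0.317 = 23.255 A, so P_out = 7.3717 × 23.255 = 171.42 W.
All ideal ⇒ P_in = P_out, so I_supply = 171.42/230 = 0.745 A.

I_supply ≈ 0.745 A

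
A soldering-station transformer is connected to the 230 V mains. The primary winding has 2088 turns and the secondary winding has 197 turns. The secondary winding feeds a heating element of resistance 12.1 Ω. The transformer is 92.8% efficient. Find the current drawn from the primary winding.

I_p ≈ 0.182 A

V_s = 230 × 197/2088 = 21.700 V.
I_s = V_s/R = 21.700/12.1 = 1.7934 A.
P_out = V_s I_s = 21.700 × 1.7934 = 38.917 W.
P_in = P_out/η = 38.917/0.928 = 41.937 W.
I_p = P_in/V_p = 41.937/230 = 0.182 A.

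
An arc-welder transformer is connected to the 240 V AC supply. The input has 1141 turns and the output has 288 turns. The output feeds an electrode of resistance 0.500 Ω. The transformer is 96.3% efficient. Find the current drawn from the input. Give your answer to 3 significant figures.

V_out = 240 × 288/1141 = 60.578 V.
I_out = V_out/R = 60.578/0.500 = 121.16 A.
P_out = V_out I_out = 60.578 × 121.16 = 7339.5 W.
P_in = P_out/η = 7339.5/0.963 = 7621.5 W.
I_in = P_in/V_in = 7621.5/240 = 31.8 A.

I_in ≈ 31.8 A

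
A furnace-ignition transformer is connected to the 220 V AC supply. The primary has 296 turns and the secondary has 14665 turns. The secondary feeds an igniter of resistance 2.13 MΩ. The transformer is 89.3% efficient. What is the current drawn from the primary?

I_p ≈ 0.284 A

V_s = 220 × 14665/296 = 10900 V.
I_s = V_s/R = 10900/(2.13×10^6) = 0.0051172 A.
P_out = V_s I_s = 10900 × 0.0051172 = 55.776 W.
P_in = P_out/η = 55.776/0.893 = 62.459 W.
I_p = P_in/V_p = 62.459/220 = 0.284 A.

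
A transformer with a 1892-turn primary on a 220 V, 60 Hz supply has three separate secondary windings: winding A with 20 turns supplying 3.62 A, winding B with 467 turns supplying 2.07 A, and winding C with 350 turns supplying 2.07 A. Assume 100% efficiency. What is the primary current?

V_A = 220 × 20/1892 = 2.3256 V; V_B = 220 × 467/1892 = 54.302 V; V_C = 220 × 350/1892 = 40.698 V.
P_out = V_A I_A + V_B I_B + V_C I_C = 2.3256×3.62 + 54.302×2.07 + 40.698×2.07 = 8.4186 + 112.41 + 84.244 = 205.07 W.
Ideal ⇒ P_in = P_out, so I_p = P_out/V_p = 205.07/220 = 0.932 A.

I_p ≈ 0.932 A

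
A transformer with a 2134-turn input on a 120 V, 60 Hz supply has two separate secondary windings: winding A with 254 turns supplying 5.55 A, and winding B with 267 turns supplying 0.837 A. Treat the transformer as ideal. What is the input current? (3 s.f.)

V_A = 120 × 254/2134 = 14.283 V; V_B = 120 × 267/2134 = 15.014 V.
P_out = V_A I_A + V_B I_B = 14.283×5.55 + 15.014×0.837 = 79.271 + 12.567 = 91.838 W.
Ideal ⇒ P_in = P_out, so I_in = P_out/V_in = 91.838/120 = 0.765 A.

I_in ≈ 0.765 A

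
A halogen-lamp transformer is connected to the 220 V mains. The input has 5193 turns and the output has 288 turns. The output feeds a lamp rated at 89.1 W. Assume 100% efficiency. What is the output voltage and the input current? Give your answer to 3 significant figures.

V_out = V_in × N_out/N_in = 220 × 288/5193 = 12.201 V.
I_out = P/V_out = 89.1/12.201 = 7.3027 A.
I_in = I_out × N_out/N_in = 7.3027 × 288/5193 = 0.405 A.

V_out ≈ 12.2 V, I_in ≈ 0.405 A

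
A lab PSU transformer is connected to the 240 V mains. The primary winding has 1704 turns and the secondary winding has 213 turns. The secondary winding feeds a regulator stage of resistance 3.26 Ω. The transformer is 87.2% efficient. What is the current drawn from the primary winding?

V_s = 240 × 213/1704 = 30.000 V.
I_s = V_s/R = 30.000/3.26 = 9.2025 A.
P_out = V_s I_s = 30.000 × 9.2025 = 276.07 W.
P_in = P_out/η = 276.07/0.872 = 316.60 W.
I_p = P_in/V_p = 316.60/240 = 1.32 A.

I_p ≈ 1.32 A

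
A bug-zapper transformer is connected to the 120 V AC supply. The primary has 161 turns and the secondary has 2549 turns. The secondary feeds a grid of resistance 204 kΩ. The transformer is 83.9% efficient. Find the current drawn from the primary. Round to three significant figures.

V_s = 120 × 2549/161 = 1899.9 V.
I_s = V_s/R = 1899.9/204000 = 0.0093131 A.
P_out = V_s I_s = 1899.9 × 0.0093131 = 17.694 W.
P_in = P_out/η = 17.694/0.839 = 21.089 W.
I_p = P_in/V_p = 21.089/120 = 0.176 A.

I_p ≈ 0.176 A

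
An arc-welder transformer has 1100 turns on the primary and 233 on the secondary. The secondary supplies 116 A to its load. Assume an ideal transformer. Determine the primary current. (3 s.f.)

For an ideal transformer I_p/I_s = N_s/N_p, so I_p = 116 × 233/1100 = 24.6 A.

I_p ≈ 24.6 A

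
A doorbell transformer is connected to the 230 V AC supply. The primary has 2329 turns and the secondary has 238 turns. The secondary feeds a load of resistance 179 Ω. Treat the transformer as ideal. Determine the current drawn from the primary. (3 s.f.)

I_p ≈ 0.0134 A

V_s = V_p × N_s/N_p = 230 × 238/2329 = 23.504 V.
I_s = V_s/R = 23.504/179 = 0.13131 A.
For an ideal transformer I_p N_p = I_s N_s, so I_p = 0.13131 × 238/2329 = 0.0134 A.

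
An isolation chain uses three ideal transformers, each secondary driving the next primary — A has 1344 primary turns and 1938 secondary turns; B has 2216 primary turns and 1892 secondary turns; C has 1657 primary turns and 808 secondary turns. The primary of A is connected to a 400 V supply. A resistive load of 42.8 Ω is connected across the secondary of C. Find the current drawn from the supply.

After A: V = 400.00 × 1938/1344 = 576.79 V.
After B: V = 576.79 × 1892/2216 = 492.45 V.
After C: V = 492.45 × 808/1657 = 240.13 V.
I_load = 240.13/42.8 = 5.6106 A, so P_out = 240.13 × 5.6106 = 1347.3 W.
All ideal ⇒ P_in = P_out, so I_supply = 1347.3/400 = 3.37 A.

I_supply ≈ 3.37 A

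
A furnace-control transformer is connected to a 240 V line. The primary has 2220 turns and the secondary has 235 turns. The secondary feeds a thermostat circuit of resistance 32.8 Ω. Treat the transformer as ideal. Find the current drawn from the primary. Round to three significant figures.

I_p ≈ 0.0820 A

V_s = V_p × N_s/N_p = 240 × 235/2220 = 25.405 V.
I_s = V_s/R = 25.405/32.8 = 0.77456 A.
For an ideal transformer I_p N_p = I_s N_s, so I_p = 0.77456 × 235/2220 = 0.0820 A.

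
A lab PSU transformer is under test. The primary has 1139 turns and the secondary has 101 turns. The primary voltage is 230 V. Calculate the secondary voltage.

V_s/V_p = N_s/N_p, so V_s = 230 × 101/1139 = 20.4 V.

V_s ≈ 20.4 V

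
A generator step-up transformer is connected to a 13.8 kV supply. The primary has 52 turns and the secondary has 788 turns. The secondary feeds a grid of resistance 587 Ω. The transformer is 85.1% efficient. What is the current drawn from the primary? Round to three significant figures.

V_s = 13800 × 788/52 = 209120 V.
I_s = V_s/R = 209120/587 = 356.26 A.
P_out = V_s I_s = 209120 × 356.26 = 7.4502×10^7 W.
P_in = P_out/η = 7.4502×10^7/0.851 = 8.7546×10^7 W.
I_p = P_in/V_p = 8.7546×10^7/13800 = 6340 A.

I_p ≈ 6340 A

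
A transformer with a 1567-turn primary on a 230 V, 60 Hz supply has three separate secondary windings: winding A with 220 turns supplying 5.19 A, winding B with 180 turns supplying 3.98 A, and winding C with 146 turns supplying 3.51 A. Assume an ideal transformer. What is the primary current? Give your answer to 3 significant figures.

V_A = 230 × 220/1567 = 32.291 V; V_B = 230 × 180/1567 = 26.420 V; V_C = 230 × 146/1567 = 21.429 V.
P_out = V_A I_A + V_B I_B + V_C I_C = 32.291×5.19 + 26.420×3.98 + 21.429×3.51 = 167.59 + 105.15 + 75.217 = 347.96 W.
Ideal ⇒ P_in = P_out, so I_p = P_out/V_p = 347.96/230 = 1.51 A.

I_p ≈ 1.51 A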